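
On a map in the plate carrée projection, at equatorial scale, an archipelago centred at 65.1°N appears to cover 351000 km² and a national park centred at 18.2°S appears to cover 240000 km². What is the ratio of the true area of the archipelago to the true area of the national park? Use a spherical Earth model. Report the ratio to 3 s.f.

Plate carrée has h = 1 and k = sec φ, giving areal scale sec φ; true area = (apparent area) · cos φ.
True area of archipelago: 351000 × cos(65.1°) = 351000 × 0.4210 = 147800 km².
True area of national park: 240000 × cos(18.2°) = 240000 × 0.9500 = 228000 km².
Ratio = 147800 / 228000 ≈ 0.648.

0.648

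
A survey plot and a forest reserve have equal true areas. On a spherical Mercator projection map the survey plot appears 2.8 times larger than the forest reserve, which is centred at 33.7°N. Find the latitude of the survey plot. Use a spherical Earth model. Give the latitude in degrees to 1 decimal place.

60.2°

On Mercator, (apparent₁)/(apparent₂) = sec²φ₁ / sec²φ₂ when true areas are equal.
cos²φ₂ / cos²φ₁ = 2.8  ⇒  cos φ₁ = cos 33.7° / √2.8 = 0.8320/1.673 = 0.4972.
φ₁ = arccos(0.4972) ≈ 60.2°.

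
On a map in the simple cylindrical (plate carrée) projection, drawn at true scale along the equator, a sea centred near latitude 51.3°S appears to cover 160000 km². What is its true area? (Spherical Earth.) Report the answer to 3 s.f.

100000 km²

In the plate carrée (x = Rλ, y = Rφ), meridians are true-scale (h = 1) and parallels are stretched by k = sec φ.
Areal scale = h·k = 1 × sec φ; at 51.3°, h = 1.000, k = 1.599, so h·k = 1.599.
True area = apparent / (areal scale) = 160000 / 1.599 ≈ 100000 km².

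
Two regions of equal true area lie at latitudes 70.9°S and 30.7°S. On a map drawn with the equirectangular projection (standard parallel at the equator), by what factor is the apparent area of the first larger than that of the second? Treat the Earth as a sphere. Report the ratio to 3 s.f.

For the equirectangular projection with φ₀ = 0 (plate carrée), h = 1 along meridians and k = sec φ along parallels.
Areal scale at 70.9°: h·k = 1.000 × 3.056 = 3.056.
Areal scale at 30.7°: h·k = 1.000 × 1.163 = 1.163.
Ratio = 3.056/1.163 ≈ 2.63.

2.63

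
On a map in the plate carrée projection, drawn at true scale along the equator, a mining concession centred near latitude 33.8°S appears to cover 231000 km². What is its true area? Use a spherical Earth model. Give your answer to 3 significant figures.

192000 km²

In the plate carrée (x = Rλ, y = Rφ), meridians are true-scale (h = 1) and parallels are stretched by k = sec φ.
Areal scale = h·k = 1 × sec φ; at 33.8°, h = 1.000, k = 1.203, so h·k = 1.203.
True area = apparent / (areal scale) = 231000 / 1.203 ≈ 192000 km².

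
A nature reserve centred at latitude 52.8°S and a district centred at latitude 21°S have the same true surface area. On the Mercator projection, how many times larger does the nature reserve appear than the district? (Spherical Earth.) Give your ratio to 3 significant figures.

2.38

On Mercator, area is exaggerated by sec²φ = 1/cos²φ.
At 52.8°: sec²(52.8°) = 1/0.6046² = 2.736.
At 21°: sec²(21°) = 1/0.9336² = 1.147.
Ratio = 2.736/1.147 = cos²(21°)/cos²(52.8°) ≈ 2.38.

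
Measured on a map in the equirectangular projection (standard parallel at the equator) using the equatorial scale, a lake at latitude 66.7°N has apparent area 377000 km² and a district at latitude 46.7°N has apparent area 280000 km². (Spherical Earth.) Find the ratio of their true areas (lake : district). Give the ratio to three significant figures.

0.777

Plate carrée has h = 1 and k = sec φ, giving areal scale sec φ; true area = (apparent area) · cos φ.
True area of lake: 377000 × cos(66.7°) = 377000 × 0.3955 = 149100 km².
True area of district: 280000 × cos(46.7°) = 280000 × 0.6858 = 192000 km².
Ratio = 149100 / 192000 ≈ 0.777.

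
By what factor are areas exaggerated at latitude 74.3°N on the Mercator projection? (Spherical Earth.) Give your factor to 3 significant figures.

Mercator is conformal, so the point scale is isotropic: h = k = sec φ = 1/cos φ.
Areal scale = k² = sec²φ = 1/cos²(74.3°) = 1/0.2706² = 13.66.

13.7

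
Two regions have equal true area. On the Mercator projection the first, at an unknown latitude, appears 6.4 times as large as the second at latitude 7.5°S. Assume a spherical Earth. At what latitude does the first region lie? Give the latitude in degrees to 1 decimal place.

66.9°

On Mercator, (apparent₁)/(apparent₂) = sec²φ₁ / sec²φ₂ when true areas are equal.
cos²φ₂ / cos²φ₁ = 6.4  ⇒  cos φ₁ = cos 7.5° / √6.4 = 0.9914/2.530 = 0.3919.
φ₁ = arccos(0.3919) ≈ 66.9°.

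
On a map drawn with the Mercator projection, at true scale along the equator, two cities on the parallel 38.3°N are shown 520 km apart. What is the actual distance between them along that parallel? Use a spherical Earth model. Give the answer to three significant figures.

The Mercator projection is conformal; its linear scale factor is the same in every direction and equals sec φ = 1/cos φ.
Along the parallel at 38.3°, map distances are exaggerated by k = sec 38.3° = 1.274.
True distance = 520 / 1.274 = 520 × cos 38.3° ≈ 408 km.

408 km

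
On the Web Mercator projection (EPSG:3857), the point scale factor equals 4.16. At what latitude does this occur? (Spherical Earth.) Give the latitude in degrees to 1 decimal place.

Mercator scale is k = sec φ = 1/cos φ.
1/cos φ = 4.16  ⇒  cos φ = 0.2404  ⇒  φ = arccos(0.2404) ≈ 76.1°.

76.1°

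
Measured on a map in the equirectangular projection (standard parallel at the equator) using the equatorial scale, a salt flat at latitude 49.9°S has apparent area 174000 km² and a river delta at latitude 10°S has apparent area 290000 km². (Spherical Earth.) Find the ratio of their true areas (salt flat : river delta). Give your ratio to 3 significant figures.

Plate carrée has h = 1 and k = sec φ, giving areal scale sec φ; true area = (apparent area) · cos φ.
True area of salt flat: 174000 × cos(49.9°) = 174000 × 0.6441 = 112100 km².
True area of river delta: 290000 × cos(10°) = 290000 × 0.9848 = 285600 km².
Ratio = 112100 / 285600 ≈ 0.392.

0.392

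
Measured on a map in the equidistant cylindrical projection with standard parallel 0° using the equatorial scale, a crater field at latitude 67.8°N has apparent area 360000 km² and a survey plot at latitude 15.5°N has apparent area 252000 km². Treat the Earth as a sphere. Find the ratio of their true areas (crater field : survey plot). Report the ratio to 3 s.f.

0.560

Plate carrée has h = 1 and k = sec φ, giving areal scale sec φ; true area = (apparent area) · cos φ.
True area of crater field: 360000 × cos(67.8°) = 360000 × 0.3778 = 136000 km².
True area of survey plot: 252000 × cos(15.5°) = 252000 × 0.9636 = 242800 km².
Ratio = 136000 / 242800 ≈ 0.560.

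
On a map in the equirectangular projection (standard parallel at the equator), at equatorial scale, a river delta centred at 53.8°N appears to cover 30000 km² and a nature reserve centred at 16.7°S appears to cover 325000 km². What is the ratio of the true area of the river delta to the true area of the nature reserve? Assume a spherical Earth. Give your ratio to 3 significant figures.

Plate carrée has h = 1 and k = sec φ, giving areal scale sec φ; true area = (apparent area) · cos φ.
True area of river delta: 30000 × cos(53.8°) = 30000 × 0.5906 = 17720 km².
True area of nature reserve: 325000 × cos(16.7°) = 325000 × 0.9578 = 311300 km².
Ratio = 17720 / 311300 ≈ 0.0569.

0.0569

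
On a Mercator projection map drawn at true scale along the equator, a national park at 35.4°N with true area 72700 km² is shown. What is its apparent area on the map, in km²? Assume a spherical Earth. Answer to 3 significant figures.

The Mercator projection is conformal; its linear scale factor is the same in every direction and equals sec φ = 1/cos φ.
Areal scale = k² = sec²φ = 1/cos²(35.4°) = 1/0.8151² = 1.505.
Apparent area = 72700 × 1.505 ≈ 109000 km².

109000 km²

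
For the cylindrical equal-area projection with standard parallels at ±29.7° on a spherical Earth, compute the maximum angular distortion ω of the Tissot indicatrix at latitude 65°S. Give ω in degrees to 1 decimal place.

76.2°

For cylindrical equal-area with standard parallel φ₀, h = cos φ / cos φ₀ and k = cos φ₀ / cos φ, so h·k = 1.
At 65°: h = 0.4865, k = 2.055; principal scales a = 2.055, b = 0.4865.
sin(ω/2) = (a − b)/(a + b) = 1.569/2.542 = 0.6172, so ω = 2 arcsin(0.6172) ≈ 76.2°.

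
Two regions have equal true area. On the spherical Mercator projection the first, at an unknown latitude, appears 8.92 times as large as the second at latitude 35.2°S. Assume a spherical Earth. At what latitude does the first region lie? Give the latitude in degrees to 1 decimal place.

74.1°

For equal true areas on Mercator, apparent areas scale as sec²φ, so the ratio is cos²φ₂ / cos²φ₁.
cos²φ₂ / cos²φ₁ = 8.92  ⇒  cos φ₁ = cos 35.2° / √8.92 = 0.8171/2.987 = 0.2736.
φ₁ = arccos(0.2736) ≈ 74.1°.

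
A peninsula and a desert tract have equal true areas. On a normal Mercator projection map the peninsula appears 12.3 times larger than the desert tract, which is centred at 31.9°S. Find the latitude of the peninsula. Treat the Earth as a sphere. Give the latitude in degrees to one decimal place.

Mercator areal scale is sec²φ, so apparent-area ratio = sec²φ₁ / sec²φ₂ = cos²φ₂ / cos²φ₁.
cos²φ₂ / cos²φ₁ = 12.3  ⇒  cos φ₁ = cos 31.9° / √12.3 = 0.8490/3.507 = 0.2421.
φ₁ = arccos(0.2421) ≈ 76.0°.

76.0°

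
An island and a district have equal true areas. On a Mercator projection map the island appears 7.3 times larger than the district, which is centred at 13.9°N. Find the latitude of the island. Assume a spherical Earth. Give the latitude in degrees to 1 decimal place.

On Mercator, (apparent₁)/(apparent₂) = sec²φ₁ / sec²φ₂ when true areas are equal.
cos²φ₂ / cos²φ₁ = 7.3  ⇒  cos φ₁ = cos 13.9° / √7.3 = 0.9707/2.702 = 0.3593.
φ₁ = arccos(0.3593) ≈ 68.9°.

68.9°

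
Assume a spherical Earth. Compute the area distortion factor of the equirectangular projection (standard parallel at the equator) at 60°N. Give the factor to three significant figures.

In the plate carrée (x = Rλ, y = Rφ), meridians are true-scale (h = 1) and parallels are stretched by k = sec φ.
Areal scale = h·k = 1 × sec φ; at 60°, h = 1.000, k = 2.000, so h·k = 2.000.

2.00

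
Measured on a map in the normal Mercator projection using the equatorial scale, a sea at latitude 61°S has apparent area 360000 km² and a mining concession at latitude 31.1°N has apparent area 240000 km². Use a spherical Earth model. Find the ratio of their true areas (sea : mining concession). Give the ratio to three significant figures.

Mercator's areal exaggeration is sec²φ; hence true area = (apparent area) · cos²φ.
True area of sea: 360000 × cos²(61°) = 360000 × 0.2350 = 84610 km².
True area of mining concession: 240000 × cos²(31.1°) = 240000 × 0.7332 = 176000 km².
Ratio = 84610 / 176000 ≈ 0.481.

0.481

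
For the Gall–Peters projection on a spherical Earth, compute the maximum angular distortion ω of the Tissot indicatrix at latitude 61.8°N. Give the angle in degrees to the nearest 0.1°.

The Gall–Peters projection is cylindrical equal-area with φ₀ = 45°. For cylindrical equal-area with standard parallel φ₀, h = cos φ / cos φ₀ and k = cos φ₀ / cos φ, so h·k = 1.
At 61.8°: h = 0.6683, k = 1.496; principal scales a = 1.496, b = 0.6683.
sin(ω/2) = (a − b)/(a + b) = 0.8281/2.165 = 0.3825, so ω = 2 arcsin(0.3825) ≈ 45.0°.

45.0°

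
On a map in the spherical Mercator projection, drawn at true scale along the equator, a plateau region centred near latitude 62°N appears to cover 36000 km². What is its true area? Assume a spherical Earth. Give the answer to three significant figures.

7930 km²

For Mercator, h = k = sec φ (a conformal cylindrical projection has a single point scale, 1/cos φ).
Areal scale = k² = sec²φ = 1/cos²(62°) = 1/0.4695² = 4.537.
True area = apparent / (areal scale) = 36000 / 4.537 ≈ 7930 km².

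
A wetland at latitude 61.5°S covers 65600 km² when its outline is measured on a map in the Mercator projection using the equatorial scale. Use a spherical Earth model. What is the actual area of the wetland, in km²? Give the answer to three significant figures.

14900 km²

Mercator is conformal, so the point scale is isotropic: h = k = sec φ = 1/cos φ.
Areal scale = k² = sec²φ = 1/cos²(61.5°) = 1/0.4772² = 4.392.
True area = apparent / (areal scale) = 65600 / 4.392 ≈ 14900 km².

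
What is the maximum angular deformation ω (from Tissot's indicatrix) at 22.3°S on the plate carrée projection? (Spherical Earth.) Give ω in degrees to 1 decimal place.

4.5°

In the plate carrée (x = Rλ, y = Rφ), meridians are true-scale (h = 1) and parallels are stretched by k = sec φ.
At 22.3°: h = 1.000, k = 1.081; principal scales a = 1.081, b = 1.000.
sin(ω/2) = (a − b)/(a + b) = 0.08084/2.081 = 0.03885, so ω = 2 arcsin(0.03885) ≈ 4.5°.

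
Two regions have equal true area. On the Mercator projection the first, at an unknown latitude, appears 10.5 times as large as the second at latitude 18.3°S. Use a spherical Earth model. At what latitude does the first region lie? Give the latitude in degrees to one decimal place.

73.0°

On Mercator, (apparent₁)/(apparent₂) = sec²φ₁ / sec²φ₂ when true areas are equal.
cos²φ₂ / cos²φ₁ = 10.5  ⇒  cos φ₁ = cos 18.3° / √10.5 = 0.9494/3.240 = 0.2930.
φ₁ = arccos(0.2930) ≈ 73.0°.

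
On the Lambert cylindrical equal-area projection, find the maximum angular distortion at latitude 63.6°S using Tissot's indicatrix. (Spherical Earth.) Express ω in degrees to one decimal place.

The Lambert cylindrical equal-area projection is the cylindrical equal-area projection with its standard parallel at the equator (φ₀ = 0). Cylindrical equal-area (φ₀ = 0°): h = cos φ / cos 0° along meridians, k = cos 0° / cos φ along parallels; h·k = 1.
At 63.6°: h = 0.4446, k = 2.249; principal scales a = 2.249, b = 0.4446.
sin(ω/2) = (a − b)/(a + b) = 1.804/2.694 = 0.6699, so ω = 2 arcsin(0.6699) ≈ 84.1°.

84.1°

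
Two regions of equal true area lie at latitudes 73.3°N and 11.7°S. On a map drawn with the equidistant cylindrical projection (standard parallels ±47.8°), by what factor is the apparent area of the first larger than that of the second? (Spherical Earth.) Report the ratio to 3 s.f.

3.41

With standard parallel φ₀ = 47.8°, the equirectangular projection gives x = Rλ cos φ₀, y = Rφ, so h = 1 and k = cos 47.8° / cos φ.
Areal scale at 73.3°: h·k = 1.000 × 2.338 = 2.338.
Areal scale at 11.7°: h·k = 1.000 × 0.6860 = 0.6860.
Ratio = 2.338/0.6860 ≈ 3.41.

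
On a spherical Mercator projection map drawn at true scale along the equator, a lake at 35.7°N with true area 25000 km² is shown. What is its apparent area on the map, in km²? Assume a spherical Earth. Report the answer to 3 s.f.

37900 km²

The Mercator projection is conformal; its linear scale factor is the same in every direction and equals sec φ = 1/cos φ.
Areal scale = k² = sec²φ = 1/cos²(35.7°) = 1/0.8121² = 1.516.
Apparent area = 25000 × 1.516 ≈ 37900 km².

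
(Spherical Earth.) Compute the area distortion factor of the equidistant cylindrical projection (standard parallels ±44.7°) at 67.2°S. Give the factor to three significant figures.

In the equirectangular projection with standard parallel φ₀ = 44.7° (x = Rλ cos φ₀, y = Rφ), meridians are true-scale (h = 1) and the parallel scale is k = cos φ₀ / cos φ.
Areal scale = h·k = 1 × cos φ₀ / cos φ; at 67.2°, h = 1.000, k = 1.834, so h·k = 1.834.

1.83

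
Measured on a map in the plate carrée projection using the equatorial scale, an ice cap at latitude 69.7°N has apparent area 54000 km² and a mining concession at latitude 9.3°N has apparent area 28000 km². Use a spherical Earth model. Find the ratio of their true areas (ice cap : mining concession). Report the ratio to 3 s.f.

Plate carrée has h = 1 and k = sec φ, giving areal scale sec φ; true area = (apparent area) · cos φ.
True area of ice cap: 54000 × cos(69.7°) = 54000 × 0.3469 = 18730 km².
True area of mining concession: 28000 × cos(9.3°) = 28000 × 0.9869 = 27630 km².
Ratio = 18730 / 27630 ≈ 0.678.

0.678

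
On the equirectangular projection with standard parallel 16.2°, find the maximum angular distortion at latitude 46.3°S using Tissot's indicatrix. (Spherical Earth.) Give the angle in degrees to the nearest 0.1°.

In the equirectangular projection with standard parallel φ₀ = 16.2° (x = Rλ cos φ₀, y = Rφ), meridians are true-scale (h = 1) and the parallel scale is k = cos φ₀ / cos φ.
At 46.3°: h = 1.000, k = 1.390; principal scales a = 1.390, b = 1.000.
sin(ω/2) = (a − b)/(a + b) = 0.3900/2.390 = 0.1632, so ω = 2 arcsin(0.1632) ≈ 18.8°.

18.8°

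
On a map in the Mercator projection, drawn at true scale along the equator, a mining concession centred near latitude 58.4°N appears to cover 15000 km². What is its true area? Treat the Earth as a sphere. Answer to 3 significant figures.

Mercator is conformal, so the point scale is isotropic: h = k = sec φ = 1/cos φ.
Areal scale = k² = sec²φ = 1/cos²(58.4°) = 1/0.5240² = 3.642.
True area = apparent / (areal scale) = 15000 / 3.642 ≈ 4120 km².

4120 km²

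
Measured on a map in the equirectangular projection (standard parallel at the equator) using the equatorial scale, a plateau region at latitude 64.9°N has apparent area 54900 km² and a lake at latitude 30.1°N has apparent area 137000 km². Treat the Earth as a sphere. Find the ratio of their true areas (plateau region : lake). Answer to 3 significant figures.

0.196

On the plate carrée, areal scale = h·k = 1 × sec φ, so true area = apparent × cos φ.
True area of plateau region: 54900 × cos(64.9°) = 54900 × 0.4242 = 23290 km².
True area of lake: 137000 × cos(30.1°) = 137000 × 0.8652 = 118500 km².
Ratio = 23290 / 118500 ≈ 0.196.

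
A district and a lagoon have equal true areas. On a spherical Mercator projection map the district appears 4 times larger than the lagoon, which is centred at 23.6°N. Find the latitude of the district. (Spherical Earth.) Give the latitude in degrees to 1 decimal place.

For equal true areas on Mercator, apparent areas scale as sec²φ, so the ratio is cos²φ₂ / cos²φ₁.
cos²φ₂ / cos²φ₁ = 4  ⇒  cos φ₁ = cos 23.6° / √4 = 0.9164/2.000 = 0.4582.
φ₁ = arccos(0.4582) ≈ 62.7°.

62.7°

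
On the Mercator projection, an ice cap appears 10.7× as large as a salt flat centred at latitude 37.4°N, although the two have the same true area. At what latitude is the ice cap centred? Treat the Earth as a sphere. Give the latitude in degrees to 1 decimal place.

Mercator areal scale is sec²φ, so apparent-area ratio = sec²φ₁ / sec²φ₂ = cos²φ₂ / cos²φ₁.
cos²φ₂ / cos²φ₁ = 10.7  ⇒  cos φ₁ = cos 37.4° / √10.7 = 0.7944/3.271 = 0.2429.
φ₁ = arccos(0.2429) ≈ 75.9°.

75.9°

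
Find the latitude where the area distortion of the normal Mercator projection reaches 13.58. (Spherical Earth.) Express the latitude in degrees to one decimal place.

74.3°

Mercator areal scale is sec²φ.
sec²φ = 13.58  ⇒  cos²φ = 0.07364  ⇒  cos φ = 0.2714.
φ = arccos(0.2714) ≈ 74.3°.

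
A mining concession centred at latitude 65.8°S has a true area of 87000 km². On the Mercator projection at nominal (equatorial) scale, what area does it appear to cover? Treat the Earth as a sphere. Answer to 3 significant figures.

518000 km²

Mercator is conformal, so the point scale is isotropic: h = k = sec φ = 1/cos φ.
Areal scale = k² = sec²φ = 1/cos²(65.8°) = 1/0.4099² = 5.951.
Apparent area = 87000 × 5.951 ≈ 518000 km².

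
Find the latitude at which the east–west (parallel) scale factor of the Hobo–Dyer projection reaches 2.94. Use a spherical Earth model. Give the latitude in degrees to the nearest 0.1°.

The Hobo–Dyer projection is cylindrical equal-area with φ₀ = 37.5°. For cylindrical equal-area with standard parallel φ₀, h = cos φ / cos φ₀ and k = cos φ₀ / cos φ, so h·k = 1.
k = cos φ₀ / cos φ = 2.94  ⇒  cos φ = cos 37.5° / 2.94 = 0.2698.
φ = arccos(0.2698) ≈ 74.3°.

74.3°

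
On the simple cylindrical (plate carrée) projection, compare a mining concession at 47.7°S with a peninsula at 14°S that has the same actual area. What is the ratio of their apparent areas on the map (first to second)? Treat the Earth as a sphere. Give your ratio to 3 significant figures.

For the equirectangular projection with φ₀ = 0 (plate carrée), h = 1 along meridians and k = sec φ along parallels.
Areal scale at 47.7°: h·k = 1.000 × 1.486 = 1.486.
Areal scale at 14°: h·k = 1.000 × 1.031 = 1.031.
Ratio = 1.486/1.031 ≈ 1.44.

1.44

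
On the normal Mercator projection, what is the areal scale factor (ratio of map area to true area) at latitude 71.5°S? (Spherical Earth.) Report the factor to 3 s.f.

For Mercator, h = k = sec φ (a conformal cylindrical projection has a single point scale, 1/cos φ).
Areal scale = k² = sec²φ = 1/cos²(71.5°) = 1/0.3173² = 9.932.

9.93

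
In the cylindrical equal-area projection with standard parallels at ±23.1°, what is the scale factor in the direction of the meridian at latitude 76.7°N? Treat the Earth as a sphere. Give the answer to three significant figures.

Cylindrical equal-area (φ₀ = 23.1°): h = cos φ / cos 23.1° along meridians, k = cos 23.1° / cos φ along parallels; h·k = 1.
h = cos 76.7° / cos 23.1° = 0.2300/0.9198 = 0.2501.

0.250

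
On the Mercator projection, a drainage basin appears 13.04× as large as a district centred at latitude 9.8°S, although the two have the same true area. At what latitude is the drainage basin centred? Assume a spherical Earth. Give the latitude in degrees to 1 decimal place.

74.2°

On Mercator, (apparent₁)/(apparent₂) = sec²φ₁ / sec²φ₂ when true areas are equal.
cos²φ₂ / cos²φ₁ = 13.04  ⇒  cos φ₁ = cos 9.8° / √13.04 = 0.9854/3.611 = 0.2729.
φ₁ = arccos(0.2729) ≈ 74.2°.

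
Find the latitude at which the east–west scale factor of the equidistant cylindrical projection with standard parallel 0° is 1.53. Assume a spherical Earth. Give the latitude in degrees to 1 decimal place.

Plate carrée: h = 1, k = sec φ along parallels.
sec φ = 1.53  ⇒  cos φ = 0.6536  ⇒  φ ≈ 49.2°.

49.2°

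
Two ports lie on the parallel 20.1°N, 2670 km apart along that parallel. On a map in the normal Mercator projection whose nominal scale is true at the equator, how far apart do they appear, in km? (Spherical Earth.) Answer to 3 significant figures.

2840 km

For Mercator, h = k = sec φ (a conformal cylindrical projection has a single point scale, 1/cos φ).
Along the parallel, k = sec 20.1° = 1/0.9391 = 1.065.
Map distance = 2670 × 1.065 ≈ 2840 km.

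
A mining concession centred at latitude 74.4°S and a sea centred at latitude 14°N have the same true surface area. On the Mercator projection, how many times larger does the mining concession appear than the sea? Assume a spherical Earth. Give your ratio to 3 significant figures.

Mercator is conformal with k = sec φ, so areal scale = k² = sec²φ.
At 74.4°: sec²(74.4°) = 1/0.2689² = 13.83.
At 14°: sec²(14°) = 1/0.9703² = 1.062.
Ratio = 13.83/1.062 = cos²(14°)/cos²(74.4°) ≈ 13.0.

13.0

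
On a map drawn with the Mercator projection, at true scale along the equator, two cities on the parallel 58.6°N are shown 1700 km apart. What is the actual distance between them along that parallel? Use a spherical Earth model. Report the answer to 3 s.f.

886 km

Mercator is conformal, so the point scale is isotropic: h = k = sec φ = 1/cos φ.
Along the parallel at 58.6°, map distances are exaggerated by k = sec 58.6° = 1.919.
True distance = 1700 / 1.919 = 1700 × cos 58.6° ≈ 886 km.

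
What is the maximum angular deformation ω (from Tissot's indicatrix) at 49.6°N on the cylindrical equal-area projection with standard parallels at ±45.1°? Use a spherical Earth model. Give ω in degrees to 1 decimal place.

9.8°

For cylindrical equal-area with standard parallel φ₀, h = cos φ / cos φ₀ and k = cos φ₀ / cos φ, so h·k = 1.
At 49.6°: h = 0.9182, k = 1.089; principal scales a = 1.089, b = 0.9182.
sin(ω/2) = (a − b)/(a + b) = 0.1709/2.007 = 0.08515, so ω = 2 arcsin(0.08515) ≈ 9.8°.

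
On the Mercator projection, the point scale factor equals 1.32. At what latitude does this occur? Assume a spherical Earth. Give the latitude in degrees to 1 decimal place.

Mercator scale is k = sec φ = 1/cos φ.
1/cos φ = 1.32  ⇒  cos φ = 0.7576  ⇒  φ = arccos(0.7576) ≈ 40.7°.

40.7°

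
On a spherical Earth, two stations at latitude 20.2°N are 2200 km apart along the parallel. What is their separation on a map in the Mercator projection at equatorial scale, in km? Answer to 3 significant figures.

The Mercator projection is conformal; its linear scale factor is the same in every direction and equals sec φ = 1/cos φ.
Along the parallel, k = sec 20.2° = 1/0.9385 = 1.066.
Map distance = 2200 × 1.066 ≈ 2340 km.

2340 km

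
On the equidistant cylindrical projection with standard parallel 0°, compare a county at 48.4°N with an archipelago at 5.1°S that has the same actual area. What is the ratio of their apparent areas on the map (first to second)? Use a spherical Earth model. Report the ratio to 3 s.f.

Plate carrée maps x = Rλ, y = Rφ. The meridian scale is h = 1 and the parallel scale is k = 1/cos φ = sec φ.
Areal scale at 48.4°: h·k = 1.000 × 1.506 = 1.506.
Areal scale at 5.1°: h·k = 1.000 × 1.004 = 1.004.
Ratio = 1.506/1.004 ≈ 1.50.

1.50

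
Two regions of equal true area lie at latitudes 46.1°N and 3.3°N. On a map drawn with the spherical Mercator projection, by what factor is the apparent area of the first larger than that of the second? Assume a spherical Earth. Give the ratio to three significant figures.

2.07

Mercator is conformal with k = sec φ, so areal scale = k² = sec²φ.
At 46.1°: sec²(46.1°) = 1/0.6934² = 2.080.
At 3.3°: sec²(3.3°) = 1/0.9983² = 1.003.
Ratio = 2.080/1.003 = cos²(3.3°)/cos²(46.1°) ≈ 2.07.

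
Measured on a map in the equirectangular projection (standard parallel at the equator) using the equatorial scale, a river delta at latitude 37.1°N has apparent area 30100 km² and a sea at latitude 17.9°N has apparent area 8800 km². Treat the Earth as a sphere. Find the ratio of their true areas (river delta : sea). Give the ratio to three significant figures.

2.87

Plate carrée has h = 1 and k = sec φ, giving areal scale sec φ; true area = (apparent area) · cos φ.
True area of river delta: 30100 × cos(37.1°) = 30100 × 0.7976 = 24010 km².
True area of sea: 8800 × cos(17.9°) = 8800 × 0.9516 = 8374 km².
Ratio = 24010 / 8374 ≈ 2.87.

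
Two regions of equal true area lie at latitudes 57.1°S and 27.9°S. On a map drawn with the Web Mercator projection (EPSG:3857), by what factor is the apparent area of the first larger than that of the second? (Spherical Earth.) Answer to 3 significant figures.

2.65

On Mercator, area is exaggerated by sec²φ = 1/cos²φ.
At 57.1°: sec²(57.1°) = 1/0.5432² = 3.389.
At 27.9°: sec²(27.9°) = 1/0.8838² = 1.280.
Ratio = 3.389/1.280 = cos²(27.9°)/cos²(57.1°) ≈ 2.65.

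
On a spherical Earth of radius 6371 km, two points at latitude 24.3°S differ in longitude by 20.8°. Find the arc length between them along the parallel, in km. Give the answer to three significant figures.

Arc length along a parallel = R cos φ · Δλ (with Δλ in radians).
= 6371 × cos 24.3° × (20.8° × π/180) = 6371 × 0.9114 × 0.3630 ≈ 2110 km.

2110 km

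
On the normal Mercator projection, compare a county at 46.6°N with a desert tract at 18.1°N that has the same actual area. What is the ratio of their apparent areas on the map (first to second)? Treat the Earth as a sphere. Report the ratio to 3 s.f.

1.91

On Mercator, area is exaggerated by sec²φ = 1/cos²φ.
At 46.6°: sec²(46.6°) = 1/0.6871² = 2.118.
At 18.1°: sec²(18.1°) = 1/0.9505² = 1.107.
Ratio = 2.118/1.107 = cos²(18.1°)/cos²(46.6°) ≈ 1.91.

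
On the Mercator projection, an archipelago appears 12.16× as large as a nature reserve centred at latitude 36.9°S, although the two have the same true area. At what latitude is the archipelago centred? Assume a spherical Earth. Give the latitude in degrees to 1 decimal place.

For equal true areas on Mercator, apparent areas scale as sec²φ, so the ratio is cos²φ₂ / cos²φ₁.
cos²φ₂ / cos²φ₁ = 12.16  ⇒  cos φ₁ = cos 36.9° / √12.16 = 0.7997/3.487 = 0.2293.
φ₁ = arccos(0.2293) ≈ 76.7°.

76.7°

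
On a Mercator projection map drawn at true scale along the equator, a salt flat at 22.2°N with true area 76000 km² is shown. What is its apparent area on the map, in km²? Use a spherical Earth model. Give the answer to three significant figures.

The Mercator projection is conformal; its linear scale factor is the same in every direction and equals sec φ = 1/cos φ.
Areal scale = k² = sec²φ = 1/cos²(22.2°) = 1/0.9259² = 1.167.
Apparent area = 76000 × 1.167 ≈ 88700 km².

88700 km²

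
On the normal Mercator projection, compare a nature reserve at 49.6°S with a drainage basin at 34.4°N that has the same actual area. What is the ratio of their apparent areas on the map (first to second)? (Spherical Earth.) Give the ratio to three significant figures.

Mercator is conformal with k = sec φ, so areal scale = k² = sec²φ.
At 49.6°: sec²(49.6°) = 1/0.6481² = 2.381.
At 34.4°: sec²(34.4°) = 1/0.8251² = 1.469.
Ratio = 2.381/1.469 = cos²(34.4°)/cos²(49.6°) ≈ 1.62.

1.62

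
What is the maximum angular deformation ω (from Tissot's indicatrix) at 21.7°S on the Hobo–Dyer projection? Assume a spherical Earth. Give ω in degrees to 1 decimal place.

18.0°

The Hobo–Dyer projection is cylindrical equal-area with φ₀ = 37.5°. For cylindrical equal-area with standard parallel φ₀, h = cos φ / cos φ₀ and k = cos φ₀ / cos φ, so h·k = 1.
At 21.7°: h = 1.171, k = 0.8539; principal scales a = 1.171, b = 0.8539.
sin(ω/2) = (a − b)/(a + b) = 0.3173/2.025 = 0.1567, so ω = 2 arcsin(0.1567) ≈ 18.0°.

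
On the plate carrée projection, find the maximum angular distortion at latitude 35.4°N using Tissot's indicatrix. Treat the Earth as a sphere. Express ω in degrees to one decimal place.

Plate carrée maps x = Rλ, y = Rφ. The meridian scale is h = 1 and the parallel scale is k = 1/cos φ = sec φ.
At 35.4°: h = 1.000, k = 1.227; principal scales a = 1.227, b = 1.000.
sin(ω/2) = (a − b)/(a + b) = 0.2268/2.227 = 0.1019, so ω = 2 arcsin(0.1019) ≈ 11.7°.

11.7°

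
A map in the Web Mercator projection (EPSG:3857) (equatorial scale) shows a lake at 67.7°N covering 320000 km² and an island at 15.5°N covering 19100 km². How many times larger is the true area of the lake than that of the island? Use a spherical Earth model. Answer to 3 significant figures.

Since Mercator area scale is 1/cos²φ, the true area equals the apparent area multiplied by cos²φ.
True area of lake: 320000 × cos²(67.7°) = 320000 × 0.1440 = 46080 km².
True area of island: 19100 × cos²(15.5°) = 19100 × 0.9286 = 17740 km².
Ratio = 46080 / 17740 ≈ 2.60.

2.60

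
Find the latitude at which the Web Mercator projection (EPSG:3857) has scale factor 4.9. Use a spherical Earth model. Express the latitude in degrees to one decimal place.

Mercator scale is k = sec φ = 1/cos φ.
1/cos φ = 4.9  ⇒  cos φ = 0.2041  ⇒  φ = arccos(0.2041) ≈ 78.2°.

78.2°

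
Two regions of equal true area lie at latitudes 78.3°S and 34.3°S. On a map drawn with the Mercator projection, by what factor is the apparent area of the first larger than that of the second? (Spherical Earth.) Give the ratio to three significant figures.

16.6

Mercator areal scale is sec²φ.
At 78.3°: sec²(78.3°) = 1/0.2028² = 24.32.
At 34.3°: sec²(34.3°) = 1/0.8261² = 1.465.
Ratio = 24.32/1.465 = cos²(34.3°)/cos²(78.3°) ≈ 16.6.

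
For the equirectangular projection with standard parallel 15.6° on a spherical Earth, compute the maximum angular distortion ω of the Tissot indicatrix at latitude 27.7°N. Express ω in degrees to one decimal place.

With standard parallel φ₀ = 15.6°, the equirectangular projection gives x = Rλ cos φ₀, y = Rφ, so h = 1 and k = cos 15.6° / cos φ.
At 27.7°: h = 1.000, k = 1.088; principal scales a = 1.088, b = 1.000.
sin(ω/2) = (a − b)/(a + b) = 0.08784/2.088 = 0.04207, so ω = 2 arcsin(0.04207) ≈ 4.8°.

4.8°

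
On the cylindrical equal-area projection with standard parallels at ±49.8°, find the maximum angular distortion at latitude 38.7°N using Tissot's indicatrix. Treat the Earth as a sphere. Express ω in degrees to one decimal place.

For cylindrical equal-area with standard parallel φ₀, h = cos φ / cos φ₀ and k = cos φ₀ / cos φ, so h·k = 1.
At 38.7°: h = 1.209, k = 0.8271; principal scales a = 1.209, b = 0.8271.
sin(ω/2) = (a − b)/(a + b) = 0.3821/2.036 = 0.1876, so ω = 2 arcsin(0.1876) ≈ 21.6°.

21.6°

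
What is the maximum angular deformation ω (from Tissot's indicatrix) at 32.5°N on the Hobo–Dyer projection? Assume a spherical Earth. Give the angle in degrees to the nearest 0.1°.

7.0°

Hobo–Dyer is a cylindrical equal-area projection with standard parallels at ±37.5°. For cylindrical equal-area with standard parallel φ₀, h = cos φ / cos φ₀ and k = cos φ₀ / cos φ, so h·k = 1.
At 32.5°: h = 1.063, k = 0.9407; principal scales a = 1.063, b = 0.9407.
sin(ω/2) = (a − b)/(a + b) = 0.1224/2.004 = 0.06109, so ω = 2 arcsin(0.06109) ≈ 7.0°.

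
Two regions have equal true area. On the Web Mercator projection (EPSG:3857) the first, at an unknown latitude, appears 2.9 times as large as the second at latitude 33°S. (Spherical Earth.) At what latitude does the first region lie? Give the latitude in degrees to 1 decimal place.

On Mercator, (apparent₁)/(apparent₂) = sec²φ₁ / sec²φ₂ when true areas are equal.
cos²φ₂ / cos²φ₁ = 2.9  ⇒  cos φ₁ = cos 33° / √2.9 = 0.8387/1.703 = 0.4925.
φ₁ = arccos(0.4925) ≈ 60.5°.

60.5°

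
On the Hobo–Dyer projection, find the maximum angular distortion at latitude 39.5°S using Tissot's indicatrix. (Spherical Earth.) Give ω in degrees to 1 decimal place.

3.2°

Hobo–Dyer is a cylindrical equal-area projection with standard parallels at ±37.5°. For cylindrical equal-area with standard parallel φ₀, h = cos φ / cos φ₀ and k = cos φ₀ / cos φ, so h·k = 1.
At 39.5°: h = 0.9726, k = 1.028; principal scales a = 1.028, b = 0.9726.
sin(ω/2) = (a − b)/(a + b) = 0.05555/2.001 = 0.02776, so ω = 2 arcsin(0.02776) ≈ 3.2°.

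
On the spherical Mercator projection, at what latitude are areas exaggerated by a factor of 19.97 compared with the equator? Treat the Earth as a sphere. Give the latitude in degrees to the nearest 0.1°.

77.1°

Mercator areal scale is sec²φ.
sec²φ = 19.97  ⇒  cos²φ = 0.05008  ⇒  cos φ = 0.2238.
φ = arccos(0.2238) ≈ 77.1°.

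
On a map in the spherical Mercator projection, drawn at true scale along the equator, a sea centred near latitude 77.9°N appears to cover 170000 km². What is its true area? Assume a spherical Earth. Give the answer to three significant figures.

7470 km²

The Mercator projection is conformal; its linear scale factor is the same in every direction and equals sec φ = 1/cos φ.
Areal scale = k² = sec²φ = 1/cos²(77.9°) = 1/0.2096² = 22.76.
True area = apparent / (areal scale) = 170000 / 22.76 ≈ 7470 km².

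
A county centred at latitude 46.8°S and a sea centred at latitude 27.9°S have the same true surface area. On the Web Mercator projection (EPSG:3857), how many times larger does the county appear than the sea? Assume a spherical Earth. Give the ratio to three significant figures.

Mercator areal scale is sec²φ.
At 46.8°: sec²(46.8°) = 1/0.6845² = 2.134.
At 27.9°: sec²(27.9°) = 1/0.8838² = 1.280.
Ratio = 2.134/1.280 = cos²(27.9°)/cos²(46.8°) ≈ 1.67.

1.67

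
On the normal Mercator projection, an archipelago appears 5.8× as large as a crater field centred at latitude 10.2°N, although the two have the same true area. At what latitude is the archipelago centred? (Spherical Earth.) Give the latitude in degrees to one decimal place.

65.9°

On Mercator, (apparent₁)/(apparent₂) = sec²φ₁ / sec²φ₂ when true areas are equal.
cos²φ₂ / cos²φ₁ = 5.8  ⇒  cos φ₁ = cos 10.2° / √5.8 = 0.9842/2.408 = 0.4087.
φ₁ = arccos(0.4087) ≈ 65.9°.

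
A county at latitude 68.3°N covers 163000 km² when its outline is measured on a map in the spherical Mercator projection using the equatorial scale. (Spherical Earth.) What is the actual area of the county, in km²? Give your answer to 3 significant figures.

For Mercator, h = k = sec φ (a conformal cylindrical projection has a single point scale, 1/cos φ).
Areal scale = k² = sec²φ = 1/cos²(68.3°) = 1/0.3697² = 7.315.
True area = apparent / (areal scale) = 163000 / 7.315 ≈ 22300 km².

22300 km²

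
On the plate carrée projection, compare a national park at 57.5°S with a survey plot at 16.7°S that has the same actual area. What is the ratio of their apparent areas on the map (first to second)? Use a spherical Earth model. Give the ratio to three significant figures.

For the equirectangular projection with φ₀ = 0 (plate carrée), h = 1 along meridians and k = sec φ along parallels.
Areal scale at 57.5°: h·k = 1.000 × 1.861 = 1.861.
Areal scale at 16.7°: h·k = 1.000 × 1.044 = 1.044.
Ratio = 1.861/1.044 ≈ 1.78.

1.78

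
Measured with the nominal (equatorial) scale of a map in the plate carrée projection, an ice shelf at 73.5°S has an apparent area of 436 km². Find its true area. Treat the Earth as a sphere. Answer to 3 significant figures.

For the equirectangular projection with φ₀ = 0 (plate carrée), h = 1 along meridians and k = sec φ along parallels.
Areal scale = h·k = 1 × sec φ; at 73.5°, h = 1.000, k = 3.521, so h·k = 3.521.
True area = apparent / (areal scale) = 436 / 3.521 ≈ 124 km².

124 km²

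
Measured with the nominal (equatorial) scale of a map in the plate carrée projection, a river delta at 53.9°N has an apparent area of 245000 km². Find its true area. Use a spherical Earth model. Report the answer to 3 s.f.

144000 km²

Plate carrée maps x = Rλ, y = Rφ. The meridian scale is h = 1 and the parallel scale is k = 1/cos φ = sec φ.
Areal scale = h·k = 1 × sec φ; at 53.9°, h = 1.000, k = 1.697, so h·k = 1.697.
True area = apparent / (areal scale) = 245000 / 1.697 ≈ 144000 km².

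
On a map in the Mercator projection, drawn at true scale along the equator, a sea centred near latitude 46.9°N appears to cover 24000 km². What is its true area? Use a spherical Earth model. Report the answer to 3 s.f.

11200 km²

For Mercator, h = k = sec φ (a conformal cylindrical projection has a single point scale, 1/cos φ).
Areal scale = k² = sec²φ = 1/cos²(46.9°) = 1/0.6833² = 2.142.
True area = apparent / (areal scale) = 24000 / 2.142 ≈ 11200 km².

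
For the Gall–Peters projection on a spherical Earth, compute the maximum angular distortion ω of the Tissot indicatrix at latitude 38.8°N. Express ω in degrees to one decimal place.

11.1°

The Gall–Peters projection is cylindrical equal-area with φ₀ = 45°. For cylindrical equal-area with standard parallel φ₀, h = cos φ / cos φ₀ and k = cos φ₀ / cos φ, so h·k = 1.
At 38.8°: h = 1.102, k = 0.9073; principal scales a = 1.102, b = 0.9073.
sin(ω/2) = (a − b)/(a + b) = 0.1948/2.009 = 0.09696, so ω = 2 arcsin(0.09696) ≈ 11.1°.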